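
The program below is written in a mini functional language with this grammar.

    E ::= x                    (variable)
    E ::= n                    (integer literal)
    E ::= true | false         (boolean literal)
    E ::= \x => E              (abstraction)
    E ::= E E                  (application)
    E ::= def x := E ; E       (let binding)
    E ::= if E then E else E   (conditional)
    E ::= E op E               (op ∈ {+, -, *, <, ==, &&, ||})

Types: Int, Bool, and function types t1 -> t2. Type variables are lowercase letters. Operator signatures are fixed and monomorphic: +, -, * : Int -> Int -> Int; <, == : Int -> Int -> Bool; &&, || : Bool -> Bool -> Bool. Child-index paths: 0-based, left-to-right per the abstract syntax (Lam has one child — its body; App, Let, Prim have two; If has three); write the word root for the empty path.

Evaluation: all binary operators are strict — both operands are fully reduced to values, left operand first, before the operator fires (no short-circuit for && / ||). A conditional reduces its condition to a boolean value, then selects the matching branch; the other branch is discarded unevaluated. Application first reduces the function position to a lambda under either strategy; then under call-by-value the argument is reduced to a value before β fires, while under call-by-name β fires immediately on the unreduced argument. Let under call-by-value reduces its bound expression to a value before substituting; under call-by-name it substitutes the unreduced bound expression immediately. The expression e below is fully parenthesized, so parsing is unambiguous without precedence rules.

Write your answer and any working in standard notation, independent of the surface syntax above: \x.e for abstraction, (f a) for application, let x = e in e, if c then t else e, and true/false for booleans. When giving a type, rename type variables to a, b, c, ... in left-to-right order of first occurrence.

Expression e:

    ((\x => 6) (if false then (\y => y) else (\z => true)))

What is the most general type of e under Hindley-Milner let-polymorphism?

Answer: Int

Derivation:
\x._ : a -> Int
  unify Bool ~ Bool
y : b
\y._ : b -> b
\z._ : c -> Bool
  unify b -> b ~ c -> Bool
  unify b ~ c
  unify c ~ Bool
  unify a -> Int ~ (Bool -> Bool) -> d
  unify a ~ Bool -> Bool
  unify Int ~ d
_ _ : Int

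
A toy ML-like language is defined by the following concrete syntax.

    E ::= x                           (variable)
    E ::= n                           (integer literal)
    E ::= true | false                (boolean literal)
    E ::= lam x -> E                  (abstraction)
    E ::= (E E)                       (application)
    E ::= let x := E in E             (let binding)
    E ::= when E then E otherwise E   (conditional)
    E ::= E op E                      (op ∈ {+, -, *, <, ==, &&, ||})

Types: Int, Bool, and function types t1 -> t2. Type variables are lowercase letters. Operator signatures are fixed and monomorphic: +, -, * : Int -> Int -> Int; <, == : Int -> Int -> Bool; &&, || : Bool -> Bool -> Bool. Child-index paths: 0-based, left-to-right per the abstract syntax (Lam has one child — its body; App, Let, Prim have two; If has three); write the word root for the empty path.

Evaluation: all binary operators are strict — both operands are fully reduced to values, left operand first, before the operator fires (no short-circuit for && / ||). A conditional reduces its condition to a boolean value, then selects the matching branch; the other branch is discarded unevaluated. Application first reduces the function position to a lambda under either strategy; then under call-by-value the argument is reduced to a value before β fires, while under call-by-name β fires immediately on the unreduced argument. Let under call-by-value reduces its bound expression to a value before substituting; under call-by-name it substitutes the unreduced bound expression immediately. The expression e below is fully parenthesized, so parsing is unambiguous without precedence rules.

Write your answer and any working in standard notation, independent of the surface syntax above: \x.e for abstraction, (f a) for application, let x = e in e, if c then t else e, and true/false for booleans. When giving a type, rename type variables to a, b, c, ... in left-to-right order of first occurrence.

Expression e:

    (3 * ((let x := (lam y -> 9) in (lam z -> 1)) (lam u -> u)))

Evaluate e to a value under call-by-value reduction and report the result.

Answer: 3

Derivation:
step 0: (3 * ((let x = (\y.9) in (\z.1)) (\u.u)))
step 1: [let@1.0] (3 * ((\z.1) (\u.u)))
step 2: [beta@1] (3 * 1)
step 3: [delta@root] 3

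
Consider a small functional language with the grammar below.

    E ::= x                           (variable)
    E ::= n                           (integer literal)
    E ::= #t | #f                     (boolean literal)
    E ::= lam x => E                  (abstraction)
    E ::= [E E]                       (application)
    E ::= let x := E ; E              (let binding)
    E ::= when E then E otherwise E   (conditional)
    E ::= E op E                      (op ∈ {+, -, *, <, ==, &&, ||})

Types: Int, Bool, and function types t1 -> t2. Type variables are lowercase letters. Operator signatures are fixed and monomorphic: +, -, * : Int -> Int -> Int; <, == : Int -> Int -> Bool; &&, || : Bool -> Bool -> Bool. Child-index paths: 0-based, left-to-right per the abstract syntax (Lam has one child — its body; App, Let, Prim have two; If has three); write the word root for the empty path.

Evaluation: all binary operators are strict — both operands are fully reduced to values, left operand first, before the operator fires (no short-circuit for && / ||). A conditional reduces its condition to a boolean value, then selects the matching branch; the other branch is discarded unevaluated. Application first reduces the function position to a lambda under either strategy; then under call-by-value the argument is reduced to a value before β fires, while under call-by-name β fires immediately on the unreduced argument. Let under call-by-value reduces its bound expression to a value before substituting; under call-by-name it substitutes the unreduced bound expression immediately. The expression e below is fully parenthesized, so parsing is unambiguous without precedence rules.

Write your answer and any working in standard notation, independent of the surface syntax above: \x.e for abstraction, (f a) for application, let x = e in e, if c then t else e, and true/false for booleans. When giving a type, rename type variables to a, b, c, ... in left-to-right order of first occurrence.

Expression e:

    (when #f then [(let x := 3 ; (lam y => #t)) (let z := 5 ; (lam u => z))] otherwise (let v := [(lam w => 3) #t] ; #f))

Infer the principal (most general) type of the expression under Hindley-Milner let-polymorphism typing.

Working:
  unify Bool ~ Bool
let x : Int
\y._ : a -> Bool
let z : Int
z : Int
\u._ : b -> Int
  unify a -> Bool ~ (b -> Int) -> c
  unify a ~ b -> Int
  unify Bool ~ c
_ _ : Bool
\w._ : d -> Int
  unify d -> Int ~ Bool -> e
  unify d ~ Bool
  unify Int ~ e
_ _ : Int
let v : Int
  unify Bool ~ Bool

Answer: Bool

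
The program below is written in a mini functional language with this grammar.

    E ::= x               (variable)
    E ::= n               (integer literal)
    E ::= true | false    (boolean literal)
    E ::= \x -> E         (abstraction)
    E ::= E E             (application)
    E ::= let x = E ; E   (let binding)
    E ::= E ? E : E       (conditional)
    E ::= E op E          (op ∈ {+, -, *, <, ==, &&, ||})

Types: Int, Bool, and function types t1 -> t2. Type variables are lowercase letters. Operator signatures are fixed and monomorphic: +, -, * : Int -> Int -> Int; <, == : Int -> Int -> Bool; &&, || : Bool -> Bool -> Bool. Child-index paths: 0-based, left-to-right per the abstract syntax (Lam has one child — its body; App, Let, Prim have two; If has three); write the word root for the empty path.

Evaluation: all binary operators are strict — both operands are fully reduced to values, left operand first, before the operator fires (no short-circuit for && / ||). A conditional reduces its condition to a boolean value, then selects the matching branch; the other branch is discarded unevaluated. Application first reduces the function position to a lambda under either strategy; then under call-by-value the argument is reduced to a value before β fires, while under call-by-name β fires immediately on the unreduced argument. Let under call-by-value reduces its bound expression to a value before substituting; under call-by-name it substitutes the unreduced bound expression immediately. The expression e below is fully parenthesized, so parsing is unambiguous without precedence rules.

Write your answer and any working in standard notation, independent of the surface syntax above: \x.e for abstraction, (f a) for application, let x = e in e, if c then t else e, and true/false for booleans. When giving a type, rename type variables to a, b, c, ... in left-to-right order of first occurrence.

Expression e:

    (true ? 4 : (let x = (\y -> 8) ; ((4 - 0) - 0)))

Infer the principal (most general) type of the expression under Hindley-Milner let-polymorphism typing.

Working:
  unify Bool ~ Bool
\y._ : a -> Int
let x : forall. a -> Int
  unify Int ~ Int
  unify Int ~ Int
  unify Int ~ Int
  unify Int ~ Int
  unify Int ~ Int

Answer: Int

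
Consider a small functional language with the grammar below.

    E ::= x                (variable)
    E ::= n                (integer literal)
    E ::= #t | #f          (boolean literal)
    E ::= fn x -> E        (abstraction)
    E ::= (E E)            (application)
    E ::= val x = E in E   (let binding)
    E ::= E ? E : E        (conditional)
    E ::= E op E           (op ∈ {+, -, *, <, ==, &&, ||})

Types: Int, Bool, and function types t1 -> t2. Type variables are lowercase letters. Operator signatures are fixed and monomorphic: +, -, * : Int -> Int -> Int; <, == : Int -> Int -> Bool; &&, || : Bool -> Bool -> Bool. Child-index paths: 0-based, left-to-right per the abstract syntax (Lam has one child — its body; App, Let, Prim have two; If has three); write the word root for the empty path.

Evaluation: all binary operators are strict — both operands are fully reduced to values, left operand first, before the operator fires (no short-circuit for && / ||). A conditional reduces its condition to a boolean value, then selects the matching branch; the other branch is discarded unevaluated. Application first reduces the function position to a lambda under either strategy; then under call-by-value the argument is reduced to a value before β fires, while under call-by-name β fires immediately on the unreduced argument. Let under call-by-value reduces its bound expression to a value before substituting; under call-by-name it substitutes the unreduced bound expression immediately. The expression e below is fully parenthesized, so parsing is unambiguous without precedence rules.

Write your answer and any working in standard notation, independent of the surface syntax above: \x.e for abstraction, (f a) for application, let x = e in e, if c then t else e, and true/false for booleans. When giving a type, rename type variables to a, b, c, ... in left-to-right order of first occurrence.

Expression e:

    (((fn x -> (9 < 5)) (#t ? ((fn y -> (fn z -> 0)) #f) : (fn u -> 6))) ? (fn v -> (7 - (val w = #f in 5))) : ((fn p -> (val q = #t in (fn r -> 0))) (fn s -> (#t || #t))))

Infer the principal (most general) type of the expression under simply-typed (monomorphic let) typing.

Working:
  unify Int ~ Int
  unify Int ~ Int
\x._ : a -> Bool
  unify Bool ~ Bool
\z._ : c -> Int
\y._ : b -> c -> Int
  unify b -> c -> Int ~ Bool -> d
  unify b ~ Bool
  unify c -> Int ~ d
_ _ : c -> Int
\u._ : e -> Int
  unify c -> Int ~ e -> Int
  unify c ~ e
  unify Int ~ Int
  unify a -> Bool ~ (e -> Int) -> f
  unify a ~ e -> Int
  unify Bool ~ f
_ _ : Bool
  unify Bool ~ Bool
  unify Int ~ Int
let w : Bool
  unify Int ~ Int
\v._ : g -> Int
let q : Bool
\r._ : i -> Int
\p._ : h -> i -> Int
  unify Bool ~ Bool
  unify Bool ~ Bool
\s._ : j -> Bool
  unify h -> i -> Int ~ (j -> Bool) -> k
  unify h ~ j -> Bool
  unify i -> Int ~ k
_ _ : i -> Int
  unify g -> Int ~ i -> Int
  unify g ~ i
  unify Int ~ Int

Answer: a -> Int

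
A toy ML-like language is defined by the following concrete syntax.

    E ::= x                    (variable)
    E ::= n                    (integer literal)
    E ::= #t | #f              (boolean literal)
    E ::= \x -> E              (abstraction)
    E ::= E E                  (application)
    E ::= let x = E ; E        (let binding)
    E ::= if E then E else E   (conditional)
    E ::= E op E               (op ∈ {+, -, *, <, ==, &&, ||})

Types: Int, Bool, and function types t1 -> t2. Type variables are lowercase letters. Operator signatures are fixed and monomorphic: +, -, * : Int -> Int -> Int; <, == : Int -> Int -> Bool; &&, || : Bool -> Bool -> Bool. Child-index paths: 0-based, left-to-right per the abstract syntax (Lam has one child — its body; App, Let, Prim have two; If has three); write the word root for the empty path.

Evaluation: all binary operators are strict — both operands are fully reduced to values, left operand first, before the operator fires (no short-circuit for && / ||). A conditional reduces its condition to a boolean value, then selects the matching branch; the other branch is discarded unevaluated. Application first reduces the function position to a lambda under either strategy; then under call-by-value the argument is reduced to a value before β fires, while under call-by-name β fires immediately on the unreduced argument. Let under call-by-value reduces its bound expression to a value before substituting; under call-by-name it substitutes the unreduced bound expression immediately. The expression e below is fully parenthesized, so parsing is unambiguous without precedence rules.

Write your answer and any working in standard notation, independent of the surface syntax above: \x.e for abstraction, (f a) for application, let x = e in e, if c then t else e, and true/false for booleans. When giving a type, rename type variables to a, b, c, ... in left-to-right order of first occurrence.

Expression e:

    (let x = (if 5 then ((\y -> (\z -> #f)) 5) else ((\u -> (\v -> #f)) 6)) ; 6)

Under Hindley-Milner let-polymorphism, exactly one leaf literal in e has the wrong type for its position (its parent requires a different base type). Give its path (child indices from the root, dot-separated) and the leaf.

Answer: 0.0 : 5

Working:
  unify Int ~ Bool
  FAIL: mismatch Int ~ Bool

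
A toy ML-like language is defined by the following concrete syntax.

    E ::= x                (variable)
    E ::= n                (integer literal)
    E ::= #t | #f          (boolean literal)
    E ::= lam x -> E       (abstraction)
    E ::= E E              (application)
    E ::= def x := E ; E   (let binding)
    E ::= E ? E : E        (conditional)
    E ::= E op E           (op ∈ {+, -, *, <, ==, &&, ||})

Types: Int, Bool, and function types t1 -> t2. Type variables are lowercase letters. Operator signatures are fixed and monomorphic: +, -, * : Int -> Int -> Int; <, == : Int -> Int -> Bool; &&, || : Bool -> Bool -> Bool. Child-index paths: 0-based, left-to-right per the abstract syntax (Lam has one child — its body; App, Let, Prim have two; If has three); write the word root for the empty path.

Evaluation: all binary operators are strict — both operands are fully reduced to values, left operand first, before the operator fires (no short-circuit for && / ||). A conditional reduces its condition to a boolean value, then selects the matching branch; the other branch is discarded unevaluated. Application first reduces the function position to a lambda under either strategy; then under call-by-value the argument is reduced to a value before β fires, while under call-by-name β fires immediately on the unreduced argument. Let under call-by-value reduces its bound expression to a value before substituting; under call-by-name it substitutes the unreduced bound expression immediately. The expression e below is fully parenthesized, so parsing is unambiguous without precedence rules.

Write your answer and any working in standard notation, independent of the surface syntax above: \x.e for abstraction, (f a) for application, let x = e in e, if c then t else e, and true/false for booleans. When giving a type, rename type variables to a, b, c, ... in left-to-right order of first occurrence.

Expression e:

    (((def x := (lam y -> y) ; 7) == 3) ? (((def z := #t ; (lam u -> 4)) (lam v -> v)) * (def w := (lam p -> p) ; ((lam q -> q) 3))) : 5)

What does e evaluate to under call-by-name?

Trace:
step 0: (if ((let x = (\y.y) in 7) == 3) then (((let z = true in (\u.4)) (\v.v)) * (let w = (\p.p) in ((\q.q) 3))) else 5)
step 1: [let@0.0] (if (7 == 3) then (((let z = true in (\u.4)) (\v.v)) * (let w = (\p.p) in ((\q.q) 3))) else 5)
step 2: [delta@0] (if false then (((let z = true in (\u.4)) (\v.v)) * (let w = (\p.p) in ((\q.q) 3))) else 5)
step 3: [if@root] 5

Answer: 5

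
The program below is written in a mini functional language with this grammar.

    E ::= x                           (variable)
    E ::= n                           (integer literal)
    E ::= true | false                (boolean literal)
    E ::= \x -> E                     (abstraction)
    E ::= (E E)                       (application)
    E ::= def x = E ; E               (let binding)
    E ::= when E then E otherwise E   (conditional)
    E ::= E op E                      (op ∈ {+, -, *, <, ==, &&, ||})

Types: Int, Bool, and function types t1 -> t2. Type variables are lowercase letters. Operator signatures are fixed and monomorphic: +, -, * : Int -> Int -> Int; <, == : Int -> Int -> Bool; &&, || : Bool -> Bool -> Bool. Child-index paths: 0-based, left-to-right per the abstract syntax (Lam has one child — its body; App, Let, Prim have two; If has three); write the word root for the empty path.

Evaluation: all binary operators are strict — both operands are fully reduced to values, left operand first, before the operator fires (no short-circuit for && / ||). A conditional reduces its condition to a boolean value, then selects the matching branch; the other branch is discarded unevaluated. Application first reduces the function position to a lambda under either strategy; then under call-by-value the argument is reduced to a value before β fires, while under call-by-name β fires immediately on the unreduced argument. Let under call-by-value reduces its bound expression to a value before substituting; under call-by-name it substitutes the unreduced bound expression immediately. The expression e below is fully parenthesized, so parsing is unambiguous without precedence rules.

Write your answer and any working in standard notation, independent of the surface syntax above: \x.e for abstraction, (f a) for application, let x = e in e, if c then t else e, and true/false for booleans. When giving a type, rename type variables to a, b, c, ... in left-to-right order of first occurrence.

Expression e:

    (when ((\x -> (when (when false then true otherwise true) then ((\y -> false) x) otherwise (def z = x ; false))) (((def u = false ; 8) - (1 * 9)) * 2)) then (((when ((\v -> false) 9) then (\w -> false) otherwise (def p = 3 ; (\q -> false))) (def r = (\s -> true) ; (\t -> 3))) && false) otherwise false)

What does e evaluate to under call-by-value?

Answer: false

Trace:
step 0: (if ((\x.(if (if false then true else true) then ((\y.false) x) else (let z = x in false))) (((let u = false in 8) - (1 * 9)) * 2)) then (((if ((\v.false) 9) then (\w.false) else (let p = 3 in (\q.false))) (let r = (\s.true) in (\t.3))) && false) else false)
step 1: [let@0.1.0.0] (if ((\x.(if (if false then true else true) then ((\y.false) x) else (let z = x in false))) ((8 - (1 * 9)) * 2)) then (((if ((\v.false) 9) then (\w.false) else (let p = 3 in (\q.false))) (let r = (\s.true) in (\t.3))) && false) else false)
step 2: [delta@0.1.0.1] (if ((\x.(if (if false then true else true) then ((\y.false) x) else (let z = x in false))) ((8 - 9) * 2)) then (((if ((\v.false) 9) then (\w.false) else (let p = 3 in (\q.false))) (let r = (\s.true) in (\t.3))) && false) else false)
step 3: [delta@0.1.0] (if ((\x.(if (if false then true else true) then ((\y.false) x) else (let z = x in false))) (-1 * 2)) then (((if ((\v.false) 9) then (\w.false) else (let p = 3 in (\q.false))) (let r = (\s.true) in (\t.3))) && false) else false)
step 4: [delta@0.1] (if ((\x.(if (if false then true else true) then ((\y.false) x) else (let z = x in false))) -2) then (((if ((\v.false) 9) then (\w.false) else (let p = 3 in (\q.false))) (let r = (\s.true) in (\t.3))) && false) else false)
step 5: [beta@0] (if (if (if false then true else true) then ((\y.false) -2) else (let z = -2 in false)) then (((if ((\v.false) 9) then (\w.false) else (let p = 3 in (\q.false))) (let r = (\s.true) in (\t.3))) && false) else false)
step 6: [if@0.0] (if (if true then ((\y.false) -2) else (let z = -2 in false)) then (((if ((\v.false) 9) then (\w.false) else (let p = 3 in (\q.false))) (let r = (\s.true) in (\t.3))) && false) else false)
step 7: [if@0] (if ((\y.false) -2) then (((if ((\v.false) 9) then (\w.false) else (let p = 3 in (\q.false))) (let r = (\s.true) in (\t.3))) && false) else false)
step 8: [beta@0] (if false then (((if ((\v.false) 9) then (\w.false) else (let p = 3 in (\q.false))) (let r = (\s.true) in (\t.3))) && false) else false)
step 9: [if@root] false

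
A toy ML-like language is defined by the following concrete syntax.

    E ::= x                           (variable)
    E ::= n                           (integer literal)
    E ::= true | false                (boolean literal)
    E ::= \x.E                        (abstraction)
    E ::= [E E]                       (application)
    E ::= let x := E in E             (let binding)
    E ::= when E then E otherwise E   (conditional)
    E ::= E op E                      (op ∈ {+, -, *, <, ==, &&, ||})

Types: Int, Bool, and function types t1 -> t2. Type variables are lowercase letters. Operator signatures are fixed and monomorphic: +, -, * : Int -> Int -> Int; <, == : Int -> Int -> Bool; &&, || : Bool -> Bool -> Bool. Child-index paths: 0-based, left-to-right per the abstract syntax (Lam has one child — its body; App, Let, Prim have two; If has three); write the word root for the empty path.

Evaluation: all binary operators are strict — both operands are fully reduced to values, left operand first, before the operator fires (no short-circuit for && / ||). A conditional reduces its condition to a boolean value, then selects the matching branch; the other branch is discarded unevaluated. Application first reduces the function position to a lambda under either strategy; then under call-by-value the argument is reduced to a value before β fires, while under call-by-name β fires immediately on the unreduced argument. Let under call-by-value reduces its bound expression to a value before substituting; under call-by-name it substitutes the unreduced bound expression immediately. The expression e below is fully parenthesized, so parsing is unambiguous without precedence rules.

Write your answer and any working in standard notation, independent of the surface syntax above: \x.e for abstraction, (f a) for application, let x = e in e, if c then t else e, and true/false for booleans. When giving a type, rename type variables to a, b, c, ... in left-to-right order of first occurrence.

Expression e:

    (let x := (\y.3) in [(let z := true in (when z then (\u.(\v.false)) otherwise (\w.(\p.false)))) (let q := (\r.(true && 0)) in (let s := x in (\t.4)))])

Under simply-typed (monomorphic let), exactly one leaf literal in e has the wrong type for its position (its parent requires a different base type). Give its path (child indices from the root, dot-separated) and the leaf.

Working:
\y._ : a -> Int
let x : a -> Int
let z : Bool
z : Bool
  unify Bool ~ Bool
\v._ : c -> Bool
\u._ : b -> c -> Bool
\p._ : e -> Bool
\w._ : d -> e -> Bool
  unify b -> c -> Bool ~ d -> e -> Bool
  unify b ~ d
  unify c -> Bool ~ e -> Bool
  unify c ~ e
  unify Bool ~ Bool
  unify Bool ~ Bool
  unify Int ~ Bool
  FAIL: mismatch Int ~ Bool

Answer: 1.1.0.0.1 : 0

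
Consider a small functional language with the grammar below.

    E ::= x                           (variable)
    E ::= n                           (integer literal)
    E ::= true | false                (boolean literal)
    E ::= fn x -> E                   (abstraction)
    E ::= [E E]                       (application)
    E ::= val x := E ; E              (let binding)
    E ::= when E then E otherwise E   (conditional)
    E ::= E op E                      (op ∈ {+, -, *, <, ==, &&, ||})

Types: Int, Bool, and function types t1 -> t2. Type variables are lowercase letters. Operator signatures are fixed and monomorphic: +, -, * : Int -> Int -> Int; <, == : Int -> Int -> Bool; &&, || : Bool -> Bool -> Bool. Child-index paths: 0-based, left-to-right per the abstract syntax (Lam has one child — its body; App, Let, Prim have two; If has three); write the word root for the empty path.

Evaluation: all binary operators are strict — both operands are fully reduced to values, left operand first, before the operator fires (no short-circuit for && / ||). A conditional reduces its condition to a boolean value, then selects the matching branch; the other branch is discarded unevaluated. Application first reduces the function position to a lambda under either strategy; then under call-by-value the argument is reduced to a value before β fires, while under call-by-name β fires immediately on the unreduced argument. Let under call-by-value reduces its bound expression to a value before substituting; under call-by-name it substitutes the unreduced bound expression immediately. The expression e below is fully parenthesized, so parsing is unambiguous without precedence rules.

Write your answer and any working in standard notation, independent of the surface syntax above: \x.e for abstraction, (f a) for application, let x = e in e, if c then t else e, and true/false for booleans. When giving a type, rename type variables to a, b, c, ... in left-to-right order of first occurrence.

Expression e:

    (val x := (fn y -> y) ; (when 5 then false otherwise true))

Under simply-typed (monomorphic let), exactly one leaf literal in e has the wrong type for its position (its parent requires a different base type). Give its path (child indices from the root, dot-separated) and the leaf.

Trace:
y : a
\y._ : a -> a
let x : a -> a
  unify Int ~ Bool
  FAIL: mismatch Int ~ Bool

Answer: 1.0 : 5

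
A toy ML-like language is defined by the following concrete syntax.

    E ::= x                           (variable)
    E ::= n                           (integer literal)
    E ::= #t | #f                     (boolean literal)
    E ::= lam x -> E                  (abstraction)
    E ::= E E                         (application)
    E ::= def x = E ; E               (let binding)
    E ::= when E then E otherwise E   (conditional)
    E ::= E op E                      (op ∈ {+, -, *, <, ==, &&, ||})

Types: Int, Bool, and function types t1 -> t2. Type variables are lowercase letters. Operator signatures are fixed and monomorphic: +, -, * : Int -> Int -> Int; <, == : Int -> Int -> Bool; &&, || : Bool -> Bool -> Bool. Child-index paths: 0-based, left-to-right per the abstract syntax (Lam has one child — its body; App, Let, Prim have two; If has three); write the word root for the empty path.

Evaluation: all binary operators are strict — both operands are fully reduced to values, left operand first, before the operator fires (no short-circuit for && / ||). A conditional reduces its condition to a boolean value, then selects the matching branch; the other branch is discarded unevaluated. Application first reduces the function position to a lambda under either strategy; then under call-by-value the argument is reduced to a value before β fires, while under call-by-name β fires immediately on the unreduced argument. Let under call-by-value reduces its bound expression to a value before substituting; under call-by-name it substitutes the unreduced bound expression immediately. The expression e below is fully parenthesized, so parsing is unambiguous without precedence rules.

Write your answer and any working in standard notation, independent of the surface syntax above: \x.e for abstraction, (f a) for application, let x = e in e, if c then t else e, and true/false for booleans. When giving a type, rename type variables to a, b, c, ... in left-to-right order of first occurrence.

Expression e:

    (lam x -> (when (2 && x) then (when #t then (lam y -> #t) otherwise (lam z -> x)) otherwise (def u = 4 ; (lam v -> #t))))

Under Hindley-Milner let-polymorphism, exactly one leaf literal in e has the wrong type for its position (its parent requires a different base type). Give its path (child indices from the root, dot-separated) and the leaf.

Answer: 0.0.0 : 2

Derivation:
  unify Int ~ Bool
  FAIL: mismatch Int ~ Bool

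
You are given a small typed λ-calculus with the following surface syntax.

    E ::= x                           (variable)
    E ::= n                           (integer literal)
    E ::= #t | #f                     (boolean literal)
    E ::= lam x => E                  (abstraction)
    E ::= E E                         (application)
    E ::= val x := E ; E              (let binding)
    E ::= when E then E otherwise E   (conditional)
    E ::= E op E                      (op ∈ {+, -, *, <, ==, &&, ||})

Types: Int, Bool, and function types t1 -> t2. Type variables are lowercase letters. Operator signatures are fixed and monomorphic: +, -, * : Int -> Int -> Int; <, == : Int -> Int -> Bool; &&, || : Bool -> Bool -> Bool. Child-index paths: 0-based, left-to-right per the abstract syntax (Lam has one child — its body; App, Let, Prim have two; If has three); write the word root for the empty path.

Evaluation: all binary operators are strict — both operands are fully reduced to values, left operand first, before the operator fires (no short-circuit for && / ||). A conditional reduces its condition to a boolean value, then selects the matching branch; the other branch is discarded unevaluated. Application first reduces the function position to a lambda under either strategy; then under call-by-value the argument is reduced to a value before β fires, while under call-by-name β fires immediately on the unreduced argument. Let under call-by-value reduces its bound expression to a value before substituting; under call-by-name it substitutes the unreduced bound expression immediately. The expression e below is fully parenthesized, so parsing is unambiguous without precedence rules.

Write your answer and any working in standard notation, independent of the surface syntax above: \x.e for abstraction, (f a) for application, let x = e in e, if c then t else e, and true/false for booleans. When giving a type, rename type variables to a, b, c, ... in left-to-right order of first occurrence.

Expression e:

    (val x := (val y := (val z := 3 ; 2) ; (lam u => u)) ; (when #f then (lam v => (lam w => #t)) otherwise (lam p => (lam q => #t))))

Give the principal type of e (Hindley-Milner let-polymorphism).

Working:
let z : Int
let y : Int
u : a
\u._ : a -> a
let x : forall. a -> a
  unify Bool ~ Bool
\w._ : c -> Bool
\v._ : b -> c -> Bool
\q._ : e -> Bool
\p._ : d -> e -> Bool
  unify b -> c -> Bool ~ d -> e -> Bool
  unify b ~ d
  unify c -> Bool ~ e -> Bool
  unify c ~ e
  unify Bool ~ Bool

Answer: a -> b -> Bool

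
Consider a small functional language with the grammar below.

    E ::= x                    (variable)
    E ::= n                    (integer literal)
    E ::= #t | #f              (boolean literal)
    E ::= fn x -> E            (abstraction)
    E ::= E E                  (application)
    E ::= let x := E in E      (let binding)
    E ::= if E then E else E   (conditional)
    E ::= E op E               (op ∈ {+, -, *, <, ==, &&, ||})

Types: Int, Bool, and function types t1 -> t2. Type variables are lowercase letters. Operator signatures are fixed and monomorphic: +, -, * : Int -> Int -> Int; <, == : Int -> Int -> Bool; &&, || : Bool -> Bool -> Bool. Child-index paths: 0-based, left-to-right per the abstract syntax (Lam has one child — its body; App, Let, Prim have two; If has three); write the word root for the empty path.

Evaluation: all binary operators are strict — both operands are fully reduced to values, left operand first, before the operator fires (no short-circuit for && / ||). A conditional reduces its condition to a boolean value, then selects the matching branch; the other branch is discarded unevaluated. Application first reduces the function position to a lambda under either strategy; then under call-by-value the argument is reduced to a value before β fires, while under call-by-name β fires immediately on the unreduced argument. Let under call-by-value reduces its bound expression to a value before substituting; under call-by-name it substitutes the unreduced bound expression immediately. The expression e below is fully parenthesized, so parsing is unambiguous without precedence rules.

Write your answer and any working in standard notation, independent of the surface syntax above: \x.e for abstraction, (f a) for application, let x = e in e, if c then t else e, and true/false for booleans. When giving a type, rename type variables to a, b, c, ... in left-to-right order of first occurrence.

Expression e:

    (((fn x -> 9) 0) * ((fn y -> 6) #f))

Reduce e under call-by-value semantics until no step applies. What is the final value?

Trace:
step 0: (((\x.9) 0) * ((\y.6) false))
step 1: [beta@0] (9 * ((\y.6) false))
step 2: [beta@1] (9 * 6)
step 3: [delta@root] 54

Answer: 54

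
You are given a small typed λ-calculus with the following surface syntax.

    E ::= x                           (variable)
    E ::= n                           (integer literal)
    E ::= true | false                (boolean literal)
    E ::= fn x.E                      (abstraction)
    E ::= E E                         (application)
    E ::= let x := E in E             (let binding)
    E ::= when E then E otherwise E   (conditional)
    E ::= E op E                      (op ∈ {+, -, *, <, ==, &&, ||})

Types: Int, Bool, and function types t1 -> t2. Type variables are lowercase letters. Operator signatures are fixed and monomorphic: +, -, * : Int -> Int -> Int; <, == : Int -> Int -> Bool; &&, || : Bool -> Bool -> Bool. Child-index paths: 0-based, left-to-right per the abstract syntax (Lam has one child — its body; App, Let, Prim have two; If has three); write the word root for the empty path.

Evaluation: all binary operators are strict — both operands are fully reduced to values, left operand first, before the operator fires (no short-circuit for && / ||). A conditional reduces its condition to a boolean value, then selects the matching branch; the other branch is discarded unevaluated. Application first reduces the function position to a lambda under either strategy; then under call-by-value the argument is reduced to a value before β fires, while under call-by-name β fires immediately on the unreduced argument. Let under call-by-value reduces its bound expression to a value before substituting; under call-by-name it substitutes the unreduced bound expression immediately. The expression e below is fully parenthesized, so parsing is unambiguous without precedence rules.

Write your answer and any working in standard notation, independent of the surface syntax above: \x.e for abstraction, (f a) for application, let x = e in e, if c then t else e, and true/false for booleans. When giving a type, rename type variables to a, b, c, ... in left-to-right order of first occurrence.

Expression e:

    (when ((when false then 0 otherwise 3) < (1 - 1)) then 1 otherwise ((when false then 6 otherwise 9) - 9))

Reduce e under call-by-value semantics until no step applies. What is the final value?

Answer: 0

Working:
step 0: (if ((if false then 0 else 3) < (1 - 1)) then 1 else ((if false then 6 else 9) - 9))
step 1: [if@0.0] (if (3 < (1 - 1)) then 1 else ((if false then 6 else 9) - 9))
step 2: [delta@0.1] (if (3 < 0) then 1 else ((if false then 6 else 9) - 9))
step 3: [delta@0] (if false then 1 else ((if false then 6 else 9) - 9))
step 4: [if@root] ((if false then 6 else 9) - 9)
step 5: [if@0] (9 - 9)
step 6: [delta@root] 0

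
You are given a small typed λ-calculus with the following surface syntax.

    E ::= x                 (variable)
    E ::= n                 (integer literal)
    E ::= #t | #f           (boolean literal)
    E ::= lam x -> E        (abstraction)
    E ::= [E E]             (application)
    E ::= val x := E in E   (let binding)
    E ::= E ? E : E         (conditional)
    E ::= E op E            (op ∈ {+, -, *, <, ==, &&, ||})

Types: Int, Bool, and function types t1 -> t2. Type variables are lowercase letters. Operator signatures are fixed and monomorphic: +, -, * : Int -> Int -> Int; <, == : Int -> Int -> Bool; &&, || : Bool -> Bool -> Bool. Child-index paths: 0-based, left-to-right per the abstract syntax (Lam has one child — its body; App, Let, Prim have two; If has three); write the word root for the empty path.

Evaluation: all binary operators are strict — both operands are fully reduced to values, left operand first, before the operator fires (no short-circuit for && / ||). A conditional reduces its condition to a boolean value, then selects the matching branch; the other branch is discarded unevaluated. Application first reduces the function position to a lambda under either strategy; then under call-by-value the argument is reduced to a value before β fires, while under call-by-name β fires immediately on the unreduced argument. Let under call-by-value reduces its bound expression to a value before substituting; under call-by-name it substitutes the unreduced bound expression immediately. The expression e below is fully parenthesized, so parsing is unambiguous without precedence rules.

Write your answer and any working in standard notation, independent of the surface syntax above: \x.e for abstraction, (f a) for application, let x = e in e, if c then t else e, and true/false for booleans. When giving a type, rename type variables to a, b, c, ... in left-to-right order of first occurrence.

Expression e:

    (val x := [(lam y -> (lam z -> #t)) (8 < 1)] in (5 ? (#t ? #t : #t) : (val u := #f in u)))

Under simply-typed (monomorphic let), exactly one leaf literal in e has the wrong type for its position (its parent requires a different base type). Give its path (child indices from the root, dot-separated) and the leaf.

Derivation:
\z._ : b -> Bool
\y._ : a -> b -> Bool
  unify Int ~ Int
  unify Int ~ Int
  unify a -> b -> Bool ~ Bool -> c
  unify a ~ Bool
  unify b -> Bool ~ c
_ _ : b -> Bool
let x : b -> Bool
  unify Int ~ Bool
  FAIL: mismatch Int ~ Bool

Answer: 1.0 : 5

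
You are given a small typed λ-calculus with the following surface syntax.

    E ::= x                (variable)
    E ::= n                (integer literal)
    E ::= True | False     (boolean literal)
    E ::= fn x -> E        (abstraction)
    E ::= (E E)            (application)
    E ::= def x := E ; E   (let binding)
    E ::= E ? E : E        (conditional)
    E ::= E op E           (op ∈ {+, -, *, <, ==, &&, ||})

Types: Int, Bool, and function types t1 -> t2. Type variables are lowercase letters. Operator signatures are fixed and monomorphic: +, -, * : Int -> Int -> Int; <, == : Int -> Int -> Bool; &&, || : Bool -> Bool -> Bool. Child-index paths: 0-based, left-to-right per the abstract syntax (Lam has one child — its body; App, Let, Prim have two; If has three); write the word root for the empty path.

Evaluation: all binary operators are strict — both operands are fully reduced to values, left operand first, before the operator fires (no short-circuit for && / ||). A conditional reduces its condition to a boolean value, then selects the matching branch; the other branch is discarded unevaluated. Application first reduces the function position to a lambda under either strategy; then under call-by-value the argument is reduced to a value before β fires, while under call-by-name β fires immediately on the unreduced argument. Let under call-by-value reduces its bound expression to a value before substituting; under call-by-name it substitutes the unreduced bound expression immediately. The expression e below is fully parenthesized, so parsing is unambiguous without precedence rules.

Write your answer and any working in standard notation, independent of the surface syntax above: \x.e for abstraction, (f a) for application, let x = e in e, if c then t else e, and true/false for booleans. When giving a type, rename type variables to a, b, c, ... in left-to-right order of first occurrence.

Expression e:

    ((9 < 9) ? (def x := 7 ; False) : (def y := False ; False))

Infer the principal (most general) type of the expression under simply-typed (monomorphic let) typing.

Answer: Bool

Derivation:
  unify Int ~ Int
  unify Int ~ Int
  unify Bool ~ Bool
let x : Int
let y : Bool
  unify Bool ~ Bool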